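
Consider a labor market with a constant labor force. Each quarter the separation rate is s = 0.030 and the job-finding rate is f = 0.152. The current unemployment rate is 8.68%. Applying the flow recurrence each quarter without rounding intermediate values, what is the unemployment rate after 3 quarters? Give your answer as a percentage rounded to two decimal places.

With a fixed labor force, u_{t+1} = u_t + s·(1−u_t) − f·u_t = u_t·(1−s−f) + s.
Here 1−s−f = 0.818 and s = 0.030.
u_1 = 0.086800 × 0.818 + 0.030 = 0.101002.
u_2 = 0.101002 × 0.818 + 0.030 = 0.112620.
u_3 = 0.112620 × 0.818 + 0.030 = 0.122123.

Unemployment rate after three quarters ≈ 12.21%.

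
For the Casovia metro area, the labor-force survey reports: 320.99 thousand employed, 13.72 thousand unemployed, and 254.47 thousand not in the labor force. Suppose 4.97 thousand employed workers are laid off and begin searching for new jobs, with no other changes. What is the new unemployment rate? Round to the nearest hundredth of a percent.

Initially, labor force = 320.99 + 13.72 = 334.71 thousand, so u = 13.72/334.71 = 4.10%.
After the change, employed falls and unemployed rises by 4.97; labor force unchanged → E = 316.02, U = 18.69, labor force = 334.71 thousand.
New unemployment rate = 18.69 / 334.71 = 5.58%.

New unemployment rate ≈ 5.58%.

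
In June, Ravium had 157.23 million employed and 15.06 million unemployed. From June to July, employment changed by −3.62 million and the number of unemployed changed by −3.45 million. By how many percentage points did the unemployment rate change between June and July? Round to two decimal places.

June: labor force = 157.23 + 15.06 = 172.29; u = 15.06/172.29 = 8.74%.
July: labor force = 153.61 + 11.61 = 165.22; u = 11.61/165.22 = 7.03%.
Change = 7.03% − 8.74% = −1.71 pp.

The unemployment rate changed by −1.71 percentage points.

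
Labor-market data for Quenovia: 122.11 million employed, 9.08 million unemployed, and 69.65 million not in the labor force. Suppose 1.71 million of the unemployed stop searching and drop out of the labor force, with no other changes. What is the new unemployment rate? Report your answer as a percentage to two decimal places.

New unemployment rate ≈ 5.69%.

Initially, labor force = 122.11 + 9.08 = 131.19 million, so u = 9.08/131.19 = 6.92%.
After the change, unemployed and labor force both fall by 1.71 → E = 122.11, U = 7.37, labor force = 129.48 million.
New unemployment rate = 7.37 / 129.48 = 5.69%.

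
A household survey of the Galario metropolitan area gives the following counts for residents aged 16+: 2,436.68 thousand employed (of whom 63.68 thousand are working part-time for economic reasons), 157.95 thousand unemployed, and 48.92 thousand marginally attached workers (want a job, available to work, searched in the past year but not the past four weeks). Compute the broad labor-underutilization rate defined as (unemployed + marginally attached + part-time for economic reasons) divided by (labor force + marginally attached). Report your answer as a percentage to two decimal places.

Labor force = 2,436.68 + 157.95 = 2,594.63 thousand.
Numerator = 157.95 + 48.92 + 63.68 = 270.55 thousand.
Denominator = 2,594.63 + 48.92 = 2,643.55 thousand.
Broad rate = 270.55 / 2,643.55 = 10.23%.

Broad underutilization rate ≈ 10.23%.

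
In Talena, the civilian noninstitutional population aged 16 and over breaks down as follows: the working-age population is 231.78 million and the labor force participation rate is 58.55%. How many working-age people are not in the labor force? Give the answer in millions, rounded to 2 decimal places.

About 96.07 million are not in the labor force.

Share not in the labor force = 1 − 0.5855 = 0.4145.
Not in labor force = 0.4145 × 231.78 ≈ 96.07 million.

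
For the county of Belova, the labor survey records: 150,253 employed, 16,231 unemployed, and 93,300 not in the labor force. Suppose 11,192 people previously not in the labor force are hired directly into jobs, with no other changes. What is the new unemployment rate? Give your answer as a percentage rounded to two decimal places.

Initially, labor force = 150,253 + 16,231 = 166,484, so u = 16,231/166,484 = 9.75%.
After the change, employed and labor force both rise by 11,192; unemployed unchanged → E = 161,445, U = 16,231, labor force = 177,676.
New unemployment rate = 16,231 / 177,676 = 9.14%.

New unemployment rate ≈ 9.14%.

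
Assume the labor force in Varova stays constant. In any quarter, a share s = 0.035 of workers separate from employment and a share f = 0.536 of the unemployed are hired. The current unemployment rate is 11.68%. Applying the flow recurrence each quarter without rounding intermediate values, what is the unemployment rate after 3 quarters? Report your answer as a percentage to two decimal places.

Unemployment rate after three quarters ≈ 6.57%.

With a fixed labor force, u_{t+1} = u_t + s·(1−u_t) − f·u_t = u_t·(1−s−f) + s.
Here 1−s−f = 0.429 and s = 0.035.
u_1 = 0.116800 × 0.429 + 0.035 = 0.085107.
u_2 = 0.085107 × 0.429 + 0.035 = 0.071511.
u_3 = 0.071511 × 0.429 + 0.035 = 0.065678.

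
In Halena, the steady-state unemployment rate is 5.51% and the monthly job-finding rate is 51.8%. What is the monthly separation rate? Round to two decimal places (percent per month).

From u* = s/(s+f): s = u·f/(1−u).
s = 0.0551 × 51.8 / (1 − 0.0551) = 2.8542 / 0.9449 ≈ 3.02% per month.

Separation rate ≈ 3.02% per month.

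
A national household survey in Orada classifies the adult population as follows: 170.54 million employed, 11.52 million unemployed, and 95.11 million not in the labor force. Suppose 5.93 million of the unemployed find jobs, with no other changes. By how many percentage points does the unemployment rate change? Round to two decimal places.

The unemployment rate changes by −3.26 percentage points.

Initially, labor force = 170.54 + 11.52 = 182.06 million, so u = 11.52/182.06 = 6.33%.
After the change, unemployed falls and employed rises by 5.93; labor force unchanged → E = 176.47, U = 5.59, labor force = 182.06 million.
New unemployment rate = 5.59 / 182.06 = 3.07%.
Change = 3.07% − 6.33% = −3.26 percentage points.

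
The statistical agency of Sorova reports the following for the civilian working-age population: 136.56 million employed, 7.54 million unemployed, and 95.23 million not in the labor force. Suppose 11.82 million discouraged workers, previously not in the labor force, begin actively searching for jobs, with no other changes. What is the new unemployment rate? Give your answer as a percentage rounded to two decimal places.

New unemployment rate ≈ 12.42%.

Initially, labor force = 136.56 + 7.54 = 144.10 million, so u = 7.54/144.10 = 5.23%.
After the change, unemployed and labor force both rise by 11.82 → E = 136.56, U = 19.36, labor force = 155.92 million.
New unemployment rate = 19.36 / 155.92 = 12.42%.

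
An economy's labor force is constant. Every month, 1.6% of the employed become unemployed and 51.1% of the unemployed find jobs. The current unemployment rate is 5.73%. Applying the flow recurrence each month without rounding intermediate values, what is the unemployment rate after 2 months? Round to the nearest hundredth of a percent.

Unemployment rate after two months ≈ 3.64%.

With a fixed labor force, u_{t+1} = u_t + s·(1−u_t) − f·u_t = u_t·(1−s−f) + s.
Here 1−s−f = 0.473 and s = 0.016.
u_1 = 0.057300 × 0.473 + 0.016 = 0.043103.
u_2 = 0.043103 × 0.473 + 0.016 = 0.036388.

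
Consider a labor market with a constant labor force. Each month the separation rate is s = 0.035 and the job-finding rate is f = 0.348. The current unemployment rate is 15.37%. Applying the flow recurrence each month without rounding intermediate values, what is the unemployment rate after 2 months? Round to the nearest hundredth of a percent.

With a fixed labor force, u_{t+1} = u_t + s·(1−u_t) − f·u_t = u_t·(1−s−f) + s.
Here 1−s−f = 0.617 and s = 0.035.
u_1 = 0.153700 × 0.617 + 0.035 = 0.129833.
u_2 = 0.129833 × 0.617 + 0.035 = 0.115107.

Unemployment rate after two months ≈ 11.51%.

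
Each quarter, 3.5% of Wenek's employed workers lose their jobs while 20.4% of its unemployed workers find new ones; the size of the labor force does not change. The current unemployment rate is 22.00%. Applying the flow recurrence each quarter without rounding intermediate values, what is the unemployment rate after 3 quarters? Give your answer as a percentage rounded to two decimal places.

Unemployment rate after three quarters ≈ 17.89%.

With a fixed labor force, u_{t+1} = u_t + s·(1−u_t) − f·u_t = u_t·(1−s−f) + s.
Here 1−s−f = 0.761 and s = 0.035.
u_1 = 0.220000 × 0.761 + 0.035 = 0.202420.
u_2 = 0.202420 × 0.761 + 0.035 = 0.189042.
u_3 = 0.189042 × 0.761 + 0.035 = 0.178861.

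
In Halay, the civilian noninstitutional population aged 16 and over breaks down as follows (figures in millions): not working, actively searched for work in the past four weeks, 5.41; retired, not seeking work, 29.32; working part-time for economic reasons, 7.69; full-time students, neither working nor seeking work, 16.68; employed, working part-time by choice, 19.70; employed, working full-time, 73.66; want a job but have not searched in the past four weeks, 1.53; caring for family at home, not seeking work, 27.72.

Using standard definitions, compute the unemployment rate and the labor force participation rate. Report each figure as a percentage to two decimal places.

Unemployment rate ≈ 5.08%; labor force participation rate ≈ 58.59%.

Employed = 7.69 + 19.70 + 73.66 = 101.05 million (anyone who worked, including part-time for economic reasons, counts as employed).
Unemployed = 5.41 million.
Labor force = 101.05 + 5.41 = 106.46 million.
Not in labor force = 29.32 + 16.68 + 1.53 + 27.72 = 75.25 million (those not working and not actively searching are outside the labor force — including those who want a job but have given up searching).
Civilian working-age population = 106.46 + 75.25 = 181.71 million.
Unemployment rate = 5.41 / 106.46 = 5.08%.
Labor force participation rate = 106.46 / 181.71 = 58.59%.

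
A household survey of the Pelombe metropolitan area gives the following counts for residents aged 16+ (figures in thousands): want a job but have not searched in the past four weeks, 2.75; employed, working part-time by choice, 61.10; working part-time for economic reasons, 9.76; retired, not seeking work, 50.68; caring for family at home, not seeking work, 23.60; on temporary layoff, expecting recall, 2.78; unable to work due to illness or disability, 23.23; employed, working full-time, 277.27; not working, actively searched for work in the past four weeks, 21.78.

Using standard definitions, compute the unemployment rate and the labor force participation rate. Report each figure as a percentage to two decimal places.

Employed = 61.10 + 9.76 + 277.27 = 348.13 thousand (anyone who worked, including part-time for economic reasons, counts as employed).
Unemployed = 2.78 + 21.78 = 24.56 thousand (jobless and actively searching, or on temporary layoff).
Labor force = 348.13 + 24.56 = 372.69 thousand.
Not in labor force = 2.75 + 50.68 + 23.60 + 23.23 = 100.26 thousand (those not working and not actively searching are outside the labor force — including those who want a job but have given up searching).
Civilian working-age population = 372.69 + 100.26 = 472.95 thousand.
Unemployment rate = 24.56 / 372.69 = 6.59%.
Labor force participation rate = 372.69 / 472.95 = 78.80%.

Unemployment rate ≈ 6.59%; labor force participation rate ≈ 78.80%.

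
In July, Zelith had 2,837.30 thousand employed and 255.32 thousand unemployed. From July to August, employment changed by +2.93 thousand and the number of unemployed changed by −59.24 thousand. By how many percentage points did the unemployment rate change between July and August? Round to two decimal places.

The unemployment rate changed by −1.80 percentage points.

July: labor force = 2,837.30 + 255.32 = 3,092.62; u = 255.32/3,092.62 = 8.26%.
August: labor force = 2,840.23 + 196.08 = 3,036.31; u = 196.08/3,036.31 = 6.46%.
Change = 6.46% − 8.26% = −1.80 pp.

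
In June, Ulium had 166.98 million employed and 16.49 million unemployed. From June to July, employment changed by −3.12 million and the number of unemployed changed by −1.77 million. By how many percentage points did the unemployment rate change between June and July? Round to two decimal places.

The unemployment rate changed by −0.75 percentage points.

June: labor force = 166.98 + 16.49 = 183.47; u = 16.49/183.47 = 8.99%.
July: labor force = 163.86 + 14.72 = 178.58; u = 14.72/178.58 = 8.24%.
Change = 8.24% − 8.99% = −0.75 pp.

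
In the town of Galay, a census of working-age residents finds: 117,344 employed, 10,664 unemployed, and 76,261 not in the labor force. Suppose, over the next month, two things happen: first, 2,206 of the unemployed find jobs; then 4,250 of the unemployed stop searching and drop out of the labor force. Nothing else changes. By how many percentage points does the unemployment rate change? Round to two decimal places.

The unemployment rate changes by −4.93 percentage points.

Initially, labor force = 117,344 + 10,664 = 128,008, so u = 10,664/128,008 = 8.33%.
After the first change, unemployed falls and employed rises by 2,206; labor force unchanged → E = 119,550, U = 8,458, labor force = 128,008.
After the second change, unemployed and labor force both fall by 4,250 → E = 119,550, U = 4,208, labor force = 123,758.
New unemployment rate = 4,208 / 123,758 = 3.40%.
Change = 3.40% − 8.33% = −4.93 percentage points.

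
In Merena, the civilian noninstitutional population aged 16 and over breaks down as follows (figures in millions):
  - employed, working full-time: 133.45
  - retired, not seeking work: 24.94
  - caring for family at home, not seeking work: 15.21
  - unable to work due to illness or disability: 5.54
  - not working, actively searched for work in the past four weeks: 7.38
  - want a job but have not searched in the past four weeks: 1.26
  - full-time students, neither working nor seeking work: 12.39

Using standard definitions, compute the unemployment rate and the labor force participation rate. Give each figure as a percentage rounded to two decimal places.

Employed = 133.45 million.
Unemployed = 7.38 million.
Labor force = 133.45 + 7.38 = 140.83 million.
Not in labor force = 24.94 + 15.21 + 5.54 + 1.26 + 12.39 = 59.34 million (those not working and not actively searching are outside the labor force — including those who want a job but have given up searching).
Civilian working-age population = 140.83 + 59.34 = 200.17 million.
Unemployment rate = 7.38 / 140.83 = 5.24%.
Labor force participation rate = 140.83 / 200.17 = 70.36%.

Unemployment rate ≈ 5.24%; labor force participation rate ≈ 70.36%.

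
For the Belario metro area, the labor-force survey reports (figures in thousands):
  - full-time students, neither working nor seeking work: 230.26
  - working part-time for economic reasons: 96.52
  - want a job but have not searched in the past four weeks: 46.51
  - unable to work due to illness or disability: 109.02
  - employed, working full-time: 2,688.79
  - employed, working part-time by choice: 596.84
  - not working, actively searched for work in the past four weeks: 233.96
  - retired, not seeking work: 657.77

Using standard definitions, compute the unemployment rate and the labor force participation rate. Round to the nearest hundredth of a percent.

Employed = 96.52 + 2,688.79 + 596.84 = 3,382.15 thousand (anyone who worked, including part-time for economic reasons, counts as employed).
Unemployed = 233.96 thousand.
Labor force = 3,382.15 + 233.96 = 3,616.11 thousand.
Not in labor force = 230.26 + 46.51 + 109.02 + 657.77 = 1,043.56 thousand (those not working and not actively searching are outside the labor force — including those who want a job but have given up searching).
Civilian working-age population = 3,616.11 + 1,043.56 = 4,659.67 thousand.
Unemployment rate = 233.96 / 3,616.11 = 6.47%.
Labor force participation rate = 3,616.11 / 4,659.67 = 77.60%.

Unemployment rate ≈ 6.47%; labor force participation rate ≈ 77.60%.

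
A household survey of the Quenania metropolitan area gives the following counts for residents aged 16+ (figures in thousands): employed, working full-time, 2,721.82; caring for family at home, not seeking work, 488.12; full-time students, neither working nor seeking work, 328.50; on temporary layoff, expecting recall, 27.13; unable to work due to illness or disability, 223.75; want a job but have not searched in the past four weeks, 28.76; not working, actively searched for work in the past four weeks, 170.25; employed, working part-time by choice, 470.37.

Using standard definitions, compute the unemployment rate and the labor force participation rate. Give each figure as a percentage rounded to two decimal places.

Employed = 2,721.82 + 470.37 = 3,192.19 thousand.
Unemployed = 27.13 + 170.25 = 197.38 thousand (jobless and actively searching, or on temporary layoff).
Labor force = 3,192.19 + 197.38 = 3,389.57 thousand.
Not in labor force = 488.12 + 328.50 + 223.75 + 28.76 = 1,069.13 thousand (those not working and not actively searching are outside the labor force — including those who want a job but have given up searching).
Civilian working-age population = 3,389.57 + 1,069.13 = 4,458.70 thousand.
Unemployment rate = 197.38 / 3,389.57 = 5.82%.
Labor force participation rate = 3,389.57 / 4,458.70 = 76.02%.

Unemployment rate ≈ 5.82%; labor force participation rate ≈ 76.02%.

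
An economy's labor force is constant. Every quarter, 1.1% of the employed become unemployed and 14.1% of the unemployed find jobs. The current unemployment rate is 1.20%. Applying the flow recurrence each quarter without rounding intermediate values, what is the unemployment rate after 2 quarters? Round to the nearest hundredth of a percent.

With a fixed labor force, u_{t+1} = u_t + s·(1−u_t) − f·u_t = u_t·(1−s−f) + s.
Here 1−s−f = 0.848 and s = 0.011.
u_1 = 0.012000 × 0.848 + 0.011 = 0.021176.
u_2 = 0.021176 × 0.848 + 0.011 = 0.028957.

Unemployment rate after two quarters ≈ 2.90%.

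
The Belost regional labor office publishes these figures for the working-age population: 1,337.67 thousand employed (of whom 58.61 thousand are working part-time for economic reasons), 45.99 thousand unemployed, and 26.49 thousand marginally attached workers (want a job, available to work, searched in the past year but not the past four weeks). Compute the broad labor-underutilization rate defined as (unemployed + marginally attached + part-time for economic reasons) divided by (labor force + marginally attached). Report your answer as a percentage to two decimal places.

Broad underutilization rate ≈ 9.30%.

Labor force = 1,337.67 + 45.99 = 1,383.66 thousand.
Numerator = 45.99 + 26.49 + 58.61 = 131.09 thousand.
Denominator = 1,383.66 + 26.49 = 1,410.15 thousand.
Broad rate = 131.09 / 1,410.15 = 9.30%.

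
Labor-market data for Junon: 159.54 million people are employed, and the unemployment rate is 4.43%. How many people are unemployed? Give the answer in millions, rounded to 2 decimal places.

Let U be the number unemployed. The labor force is E + U, and U/(E+U) = 0.0443.
So U = 0.0443 × 159.54 / (1 − 0.0443) = 7.0676 / 0.9557 ≈ 7.40 million.

About 7.40 million are unemployed.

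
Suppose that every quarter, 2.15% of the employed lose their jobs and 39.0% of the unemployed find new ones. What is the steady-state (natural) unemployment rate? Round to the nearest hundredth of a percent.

At steady state the flows balance: s·E = f·U, so U/(E+U) = s/(s+f).
u* = 2.15 / (2.15 + 39.0) = 2.15 / 41.15 = 5.22%.

Steady-state unemployment rate ≈ 5.22%.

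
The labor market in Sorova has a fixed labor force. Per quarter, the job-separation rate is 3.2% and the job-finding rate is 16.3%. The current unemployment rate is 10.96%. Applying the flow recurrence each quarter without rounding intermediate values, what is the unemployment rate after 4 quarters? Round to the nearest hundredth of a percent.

With a fixed labor force, u_{t+1} = u_t + s·(1−u_t) − f·u_t = u_t·(1−s−f) + s.
Here 1−s−f = 0.805 and s = 0.032.
u_1 = 0.109600 × 0.805 + 0.032 = 0.120228.
u_2 = 0.120228 × 0.805 + 0.032 = 0.128784.
u_3 = 0.128784 × 0.805 + 0.032 = 0.135671.
u_4 = 0.135671 × 0.805 + 0.032 = 0.141215.

Unemployment rate after four quarters ≈ 14.12%.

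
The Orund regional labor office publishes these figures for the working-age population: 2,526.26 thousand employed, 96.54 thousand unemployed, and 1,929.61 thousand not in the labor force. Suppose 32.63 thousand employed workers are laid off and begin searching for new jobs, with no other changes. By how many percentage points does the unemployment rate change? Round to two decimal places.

Initially, labor force = 2,526.26 + 96.54 = 2,622.80 thousand, so u = 96.54/2,622.80 = 3.68%.
After the change, employed falls and unemployed rises by 32.63; labor force unchanged → E = 2,493.63, U = 129.17, labor force = 2,622.80 thousand.
New unemployment rate = 129.17 / 2,622.80 = 4.92%.
Change = 4.92% − 3.68% = +1.24 percentage points.

The unemployment rate changes by +1.24 percentage points.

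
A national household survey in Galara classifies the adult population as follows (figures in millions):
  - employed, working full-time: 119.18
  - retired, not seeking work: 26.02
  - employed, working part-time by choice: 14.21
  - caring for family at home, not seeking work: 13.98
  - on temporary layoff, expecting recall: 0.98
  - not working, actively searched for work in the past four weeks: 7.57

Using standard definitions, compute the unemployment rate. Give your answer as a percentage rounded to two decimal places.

Unemployment rate ≈ 6.02%.

Employed = 119.18 + 14.21 = 133.39 million.
Unemployed = 0.98 + 7.57 = 8.55 million (jobless and actively searching, or on temporary layoff).
Labor force = 133.39 + 8.55 = 141.94 million.
Unemployment rate = 8.55 / 141.94 = 6.02%.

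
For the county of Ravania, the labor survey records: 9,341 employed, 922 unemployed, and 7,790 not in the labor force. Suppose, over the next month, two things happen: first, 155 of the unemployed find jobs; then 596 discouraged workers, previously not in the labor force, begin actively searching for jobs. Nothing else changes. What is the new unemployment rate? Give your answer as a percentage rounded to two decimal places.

New unemployment rate ≈ 12.55%.

Initially, labor force = 9,341 + 922 = 10,263, so u = 922/10,263 = 8.98%.
After the first change, unemployed falls and employed rises by 155; labor force unchanged → E = 9,496, U = 767, labor force = 10,263.
After the second change, unemployed and labor force both rise by 596 → E = 9,496, U = 1,363, labor force = 10,859.
New unemployment rate = 1,363 / 10,859 = 12.55%.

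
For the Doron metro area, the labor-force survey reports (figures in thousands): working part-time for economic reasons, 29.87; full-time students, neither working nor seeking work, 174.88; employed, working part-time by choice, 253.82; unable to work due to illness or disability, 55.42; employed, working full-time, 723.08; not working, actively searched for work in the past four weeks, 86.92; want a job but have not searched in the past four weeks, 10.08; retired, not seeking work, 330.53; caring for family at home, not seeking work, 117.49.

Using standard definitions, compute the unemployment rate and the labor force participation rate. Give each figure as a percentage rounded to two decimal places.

Employed = 29.87 + 253.82 + 723.08 = 1,006.77 thousand (anyone who worked, including part-time for economic reasons, counts as employed).
Unemployed = 86.92 thousand.
Labor force = 1,006.77 + 86.92 = 1,093.69 thousand.
Not in labor force = 174.88 + 55.42 + 10.08 + 330.53 + 117.49 = 688.40 thousand (those not working and not actively searching are outside the labor force — including those who want a job but have given up searching).
Civilian working-age population = 1,093.69 + 688.40 = 1,782.09 thousand.
Unemployment rate = 86.92 / 1,093.69 = 7.95%.
Labor force participation rate = 1,093.69 / 1,782.09 = 61.37%.

Unemployment rate ≈ 7.95%; labor force participation rate ≈ 61.37%.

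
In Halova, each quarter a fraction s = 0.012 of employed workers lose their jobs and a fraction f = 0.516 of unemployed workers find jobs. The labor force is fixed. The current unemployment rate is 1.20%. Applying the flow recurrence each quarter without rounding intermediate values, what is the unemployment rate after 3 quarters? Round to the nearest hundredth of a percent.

With a fixed labor force, u_{t+1} = u_t + s·(1−u_t) − f·u_t = u_t·(1−s−f) + s.
Here 1−s−f = 0.472 and s = 0.012.
u_1 = 0.012000 × 0.472 + 0.012 = 0.017664.
u_2 = 0.017664 × 0.472 + 0.012 = 0.020337.
u_3 = 0.020337 × 0.472 + 0.012 = 0.021599.

Unemployment rate after three quarters ≈ 2.16%.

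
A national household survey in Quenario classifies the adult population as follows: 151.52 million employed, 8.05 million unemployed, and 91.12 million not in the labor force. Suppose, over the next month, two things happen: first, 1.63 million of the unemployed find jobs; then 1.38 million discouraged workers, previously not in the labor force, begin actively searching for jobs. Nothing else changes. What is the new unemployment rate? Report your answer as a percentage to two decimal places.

New unemployment rate ≈ 4.85%.

Initially, labor force = 151.52 + 8.05 = 159.57 million, so u = 8.05/159.57 = 5.04%.
After the first change, unemployed falls and employed rises by 1.63; labor force unchanged → E = 153.15, U = 6.42, labor force = 159.57 million.
After the second change, unemployed and labor force both rise by 1.38 → E = 153.15, U = 7.80, labor force = 160.95 million.
New unemployment rate = 7.80 / 160.95 = 4.85%.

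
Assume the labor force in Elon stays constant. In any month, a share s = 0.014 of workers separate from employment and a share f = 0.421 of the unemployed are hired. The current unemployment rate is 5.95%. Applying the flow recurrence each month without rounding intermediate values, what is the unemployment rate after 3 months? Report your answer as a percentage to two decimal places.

With a fixed labor force, u_{t+1} = u_t + s·(1−u_t) − f·u_t = u_t·(1−s−f) + s.
Here 1−s−f = 0.565 and s = 0.014.
u_1 = 0.059500 × 0.565 + 0.014 = 0.047617.
u_2 = 0.047617 × 0.565 + 0.014 = 0.040904.
u_3 = 0.040904 × 0.565 + 0.014 = 0.037111.

Unemployment rate after three months ≈ 3.71%.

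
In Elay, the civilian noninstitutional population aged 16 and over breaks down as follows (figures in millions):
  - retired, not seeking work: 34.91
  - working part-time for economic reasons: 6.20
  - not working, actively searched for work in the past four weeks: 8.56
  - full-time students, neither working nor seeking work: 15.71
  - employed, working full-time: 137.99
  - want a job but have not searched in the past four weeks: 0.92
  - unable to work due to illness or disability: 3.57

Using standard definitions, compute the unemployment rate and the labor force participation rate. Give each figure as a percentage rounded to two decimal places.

Unemployment rate ≈ 5.60%; labor force participation rate ≈ 73.49%.

Employed = 6.20 + 137.99 = 144.19 million (anyone who worked, including part-time for economic reasons, counts as employed).
Unemployed = 8.56 million.
Labor force = 144.19 + 8.56 = 152.75 million.
Not in labor force = 34.91 + 15.71 + 0.92 + 3.57 = 55.11 million (those not working and not actively searching are outside the labor force — including those who want a job but have given up searching).
Civilian working-age population = 152.75 + 55.11 = 207.86 million.
Unemployment rate = 8.56 / 152.75 = 5.60%.
Labor force participation rate = 152.75 / 207.86 = 73.49%.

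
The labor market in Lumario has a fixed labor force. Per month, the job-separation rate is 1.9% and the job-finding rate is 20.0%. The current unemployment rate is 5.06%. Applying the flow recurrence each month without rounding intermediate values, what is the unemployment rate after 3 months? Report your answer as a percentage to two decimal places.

Unemployment rate after three months ≈ 6.95%.

With a fixed labor force, u_{t+1} = u_t + s·(1−u_t) − f·u_t = u_t·(1−s−f) + s.
Here 1−s−f = 0.781 and s = 0.019.
u_1 = 0.050600 × 0.781 + 0.019 = 0.058519.
u_2 = 0.058519 × 0.781 + 0.019 = 0.064703.
u_3 = 0.064703 × 0.781 + 0.019 = 0.069533.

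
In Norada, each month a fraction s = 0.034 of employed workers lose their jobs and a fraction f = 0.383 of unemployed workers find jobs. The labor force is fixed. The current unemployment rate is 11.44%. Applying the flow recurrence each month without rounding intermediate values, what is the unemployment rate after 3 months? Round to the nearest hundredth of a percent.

Unemployment rate after three months ≈ 8.80%.

With a fixed labor force, u_{t+1} = u_t + s·(1−u_t) − f·u_t = u_t·(1−s−f) + s.
Here 1−s−f = 0.583 and s = 0.034.
u_1 = 0.114400 × 0.583 + 0.034 = 0.100695.
u_2 = 0.100695 × 0.583 + 0.034 = 0.092705.
u_3 = 0.092705 × 0.583 + 0.034 = 0.088047.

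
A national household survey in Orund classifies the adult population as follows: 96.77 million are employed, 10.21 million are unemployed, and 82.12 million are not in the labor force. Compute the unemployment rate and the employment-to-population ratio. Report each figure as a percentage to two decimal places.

Labor force = employed + unemployed = 96.77 + 10.21 = 106.98 million.
Working-age population = 106.98 + 82.12 = 189.10 million.
Unemployment rate = 10.21 / 106.98 = 9.54%.
Employment-population ratio = 96.77 / 189.10 = 51.17%.

Unemployment rate ≈ 9.54%; employment-population ratio ≈ 51.17%.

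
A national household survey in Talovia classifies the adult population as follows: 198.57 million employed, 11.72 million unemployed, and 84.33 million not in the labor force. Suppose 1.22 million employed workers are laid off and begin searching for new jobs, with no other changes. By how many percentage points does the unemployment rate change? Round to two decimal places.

Initially, labor force = 198.57 + 11.72 = 210.29 million, so u = 11.72/210.29 = 5.57%.
After the change, employed falls and unemployed rises by 1.22; labor force unchanged → E = 197.35, U = 12.94, labor force = 210.29 million.
New unemployment rate = 12.94 / 210.29 = 6.15%.
Change = 6.15% − 5.57% = +0.58 percentage points.

The unemployment rate changes by +0.58 percentage points.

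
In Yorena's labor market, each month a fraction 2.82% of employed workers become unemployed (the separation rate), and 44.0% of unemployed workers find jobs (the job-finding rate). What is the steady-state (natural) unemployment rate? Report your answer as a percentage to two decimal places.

Steady-state unemployment rate ≈ 6.02%.

At steady state the flows balance: s·E = f·U, so U/(E+U) = s/(s+f).
u* = 2.82 / (2.82 + 44.0) = 2.82 / 46.82 = 6.02%.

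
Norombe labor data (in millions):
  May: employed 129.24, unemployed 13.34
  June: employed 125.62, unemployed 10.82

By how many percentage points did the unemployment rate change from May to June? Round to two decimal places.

May: labor force = 129.24 + 13.34 = 142.58; u = 13.34/142.58 = 9.36%.
June: labor force = 125.62 + 10.82 = 136.44; u = 10.82/136.44 = 7.93%.
Change = 7.93% − 9.36% = −1.43 pp.

The unemployment rate changed by −1.43 percentage points.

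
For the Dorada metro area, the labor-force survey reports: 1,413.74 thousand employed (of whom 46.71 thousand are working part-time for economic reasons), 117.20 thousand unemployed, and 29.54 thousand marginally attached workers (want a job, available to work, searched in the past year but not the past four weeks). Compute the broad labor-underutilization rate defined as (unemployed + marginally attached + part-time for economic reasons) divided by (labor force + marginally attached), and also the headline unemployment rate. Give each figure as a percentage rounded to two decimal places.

Broad underutilization rate ≈ 12.40%; headline unemployment rate ≈ 7.66%.

Labor force = 1,413.74 + 117.20 = 1,530.94 thousand.
Numerator = 117.20 + 29.54 + 46.71 = 193.45 thousand.
Denominator = 1,530.94 + 29.54 = 1,560.48 thousand.
Broad rate = 193.45 / 1,560.48 = 12.40%.
Headline unemployment rate = 117.20 / 1,530.94 = 7.66%.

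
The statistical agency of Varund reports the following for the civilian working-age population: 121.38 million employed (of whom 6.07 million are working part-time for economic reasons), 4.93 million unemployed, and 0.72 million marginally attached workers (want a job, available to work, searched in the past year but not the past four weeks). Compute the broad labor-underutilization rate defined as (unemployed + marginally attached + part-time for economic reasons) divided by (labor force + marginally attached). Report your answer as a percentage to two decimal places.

Labor force = 121.38 + 4.93 = 126.31 million.
Numerator = 4.93 + 0.72 + 6.07 = 11.72 million.
Denominator = 126.31 + 0.72 = 127.03 million.
Broad rate = 11.72 / 127.03 = 9.23%.

Broad underutilization rate ≈ 9.23%.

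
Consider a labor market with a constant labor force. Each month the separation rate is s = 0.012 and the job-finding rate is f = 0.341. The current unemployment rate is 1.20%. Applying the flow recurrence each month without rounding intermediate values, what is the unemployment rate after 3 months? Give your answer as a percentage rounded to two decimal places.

Unemployment rate after three months ≈ 2.80%.

With a fixed labor force, u_{t+1} = u_t + s·(1−u_t) − f·u_t = u_t·(1−s−f) + s.
Here 1−s−f = 0.647 and s = 0.012.
u_1 = 0.012000 × 0.647 + 0.012 = 0.019764.
u_2 = 0.019764 × 0.647 + 0.012 = 0.024787.
u_3 = 0.024787 × 0.647 + 0.012 = 0.028037.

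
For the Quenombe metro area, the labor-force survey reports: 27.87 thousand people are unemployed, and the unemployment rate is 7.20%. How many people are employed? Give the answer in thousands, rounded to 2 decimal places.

About 359.21 thousand are employed.

Labor force = U / u = 27.87 / 0.0720 ≈ 387.08 thousand.
Employed = labor force − unemployed = 387.08 − 27.87 = 359.21 thousand.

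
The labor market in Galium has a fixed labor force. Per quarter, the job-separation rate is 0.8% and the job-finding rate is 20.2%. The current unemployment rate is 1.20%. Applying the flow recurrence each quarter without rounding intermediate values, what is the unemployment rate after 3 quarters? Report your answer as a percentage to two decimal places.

With a fixed labor force, u_{t+1} = u_t + s·(1−u_t) − f·u_t = u_t·(1−s−f) + s.
Here 1−s−f = 0.790 and s = 0.008.
u_1 = 0.012000 × 0.790 + 0.008 = 0.017480.
u_2 = 0.017480 × 0.790 + 0.008 = 0.021809.
u_3 = 0.021809 × 0.790 + 0.008 = 0.025229.

Unemployment rate after three quarters ≈ 2.52%.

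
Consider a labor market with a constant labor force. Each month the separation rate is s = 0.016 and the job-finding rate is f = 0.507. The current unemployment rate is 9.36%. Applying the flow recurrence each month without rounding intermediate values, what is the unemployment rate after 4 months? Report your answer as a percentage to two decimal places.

Unemployment rate after four months ≈ 3.39%.

With a fixed labor force, u_{t+1} = u_t + s·(1−u_t) − f·u_t = u_t·(1−s−f) + s.
Here 1−s−f = 0.477 and s = 0.016.
u_1 = 0.093600 × 0.477 + 0.016 = 0.060647.
u_2 = 0.060647 × 0.477 + 0.016 = 0.044929.
u_3 = 0.044929 × 0.477 + 0.016 = 0.037431.
u_4 = 0.037431 × 0.477 + 0.016 = 0.033855.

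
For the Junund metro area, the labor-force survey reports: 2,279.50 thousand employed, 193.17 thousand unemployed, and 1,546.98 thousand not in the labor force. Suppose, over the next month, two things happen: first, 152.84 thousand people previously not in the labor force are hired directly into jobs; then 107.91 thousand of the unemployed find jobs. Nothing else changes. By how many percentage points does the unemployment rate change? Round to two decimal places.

The unemployment rate changes by −4.56 percentage points.

Initially, labor force = 2,279.50 + 193.17 = 2,472.67 thousand, so u = 193.17/2,472.67 = 7.81%.
After the first change, employed and labor force both rise by 152.84; unemployed unchanged → E = 2,432.34, U = 193.17, labor force = 2,625.51 thousand.
After the second change, unemployed falls and employed rises by 107.91; labor force unchanged → E = 2,540.25, U = 85.26, labor force = 2,625.51 thousand.
New unemployment rate = 85.26 / 2,625.51 = 3.25%.
Change = 3.25% − 7.81% = −4.56 percentage points.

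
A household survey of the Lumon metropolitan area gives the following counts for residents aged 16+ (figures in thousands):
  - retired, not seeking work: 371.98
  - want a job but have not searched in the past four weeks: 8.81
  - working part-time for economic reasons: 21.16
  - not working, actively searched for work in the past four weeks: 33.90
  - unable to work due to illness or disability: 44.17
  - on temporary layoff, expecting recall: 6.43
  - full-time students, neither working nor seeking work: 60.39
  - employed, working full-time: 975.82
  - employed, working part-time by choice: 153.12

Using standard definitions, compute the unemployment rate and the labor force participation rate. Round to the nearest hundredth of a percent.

Unemployment rate ≈ 3.39%; labor force participation rate ≈ 71.04%.

Employed = 21.16 + 975.82 + 153.12 = 1,150.10 thousand (anyone who worked, including part-time for economic reasons, counts as employed).
Unemployed = 33.90 + 6.43 = 40.33 thousand (jobless and actively searching, or on temporary layoff).
Labor force = 1,150.10 + 40.33 = 1,190.43 thousand.
Not in labor force = 371.98 + 8.81 + 44.17 + 60.39 = 485.35 thousand (those not working and not actively searching are outside the labor force — including those who want a job but have given up searching).
Civilian working-age population = 1,190.43 + 485.35 = 1,675.78 thousand.
Unemployment rate = 40.33 / 1,190.43 = 3.39%.
Labor force participation rate = 1,190.43 / 1,675.78 = 71.04%.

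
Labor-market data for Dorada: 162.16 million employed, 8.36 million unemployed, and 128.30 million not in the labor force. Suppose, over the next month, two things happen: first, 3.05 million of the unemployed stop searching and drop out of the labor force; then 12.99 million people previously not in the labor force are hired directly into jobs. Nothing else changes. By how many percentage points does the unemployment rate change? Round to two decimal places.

Initially, labor force = 162.16 + 8.36 = 170.52 million, so u = 8.36/170.52 = 4.90%.
After the first change, unemployed and labor force both fall by 3.05 → E = 162.16, U = 5.31, labor force = 167.47 million.
After the second change, employed and labor force both rise by 12.99; unemployed unchanged → E = 175.15, U = 5.31, labor force = 180.46 million.
New unemployment rate = 5.31 / 180.46 = 2.94%.
Change = 2.94% − 4.90% = −1.96 percentage points.

The unemployment rate changes by −1.96 percentage points.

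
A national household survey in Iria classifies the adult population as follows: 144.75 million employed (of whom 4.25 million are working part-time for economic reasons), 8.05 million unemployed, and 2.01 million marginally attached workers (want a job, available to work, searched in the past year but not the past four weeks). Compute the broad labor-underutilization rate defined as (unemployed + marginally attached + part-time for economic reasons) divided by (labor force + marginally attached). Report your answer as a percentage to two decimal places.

Labor force = 144.75 + 8.05 = 152.80 million.
Numerator = 8.05 + 2.01 + 4.25 = 14.31 million.
Denominator = 152.80 + 2.01 = 154.81 million.
Broad rate = 14.31 / 154.81 = 9.24%.

Broad underutilization rate ≈ 9.24%.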